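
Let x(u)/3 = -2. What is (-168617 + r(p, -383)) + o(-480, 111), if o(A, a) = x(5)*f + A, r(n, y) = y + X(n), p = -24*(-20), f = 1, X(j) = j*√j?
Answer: -169486 + 1920*√30 ≈ -1.5897e+5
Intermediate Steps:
x(u) = -6 (x(u) = 3*(-2) = -6)
X(j) = j^(3/2)
p = 480
r(n, y) = y + n^(3/2)
o(A, a) = -6 + A (o(A, a) = -6*1 + A = -6 + A)
(-168617 + r(p, -383)) + o(-480, 111) = (-168617 + (-383 + 480^(3/2))) + (-6 - 480) = (-168617 + (-383 + 1920*√30)) - 486 = (-169000 + 1920*√30) - 486 = -169486 + 1920*√30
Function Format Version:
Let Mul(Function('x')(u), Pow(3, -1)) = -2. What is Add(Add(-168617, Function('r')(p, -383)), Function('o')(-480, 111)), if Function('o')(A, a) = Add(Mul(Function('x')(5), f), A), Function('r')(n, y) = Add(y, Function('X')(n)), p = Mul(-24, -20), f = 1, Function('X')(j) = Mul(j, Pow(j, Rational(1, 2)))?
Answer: Add(-169486, Mul(1920, Pow(30, Rational(1, 2)))) ≈ -1.5897e+5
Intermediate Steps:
Function('x')(u) = -6 (Function('x')(u) = Mul(3, -2) = -6)
Function('X')(j) = Pow(j, Rational(3, 2))
p = 480
Function('r')(n, y) = Add(y, Pow(n, Rational(3, 2)))
Function('o')(A, a) = Add(-6, A) (Function('o')(A, a) = Add(Mul(-6, 1), A) = Add(-6, A))
Add(Add(-168617, Function('r')(p, -383)), Function('o')(-480, 111)) = Add(Add(-168617, Add(-383, Pow(480, Rational(3, 2)))), Add(-6, -480)) = Add(Add(-168617, Add(-383, Mul(1920, Pow(30, Rational(1, 2))))), -486) = Add(Add(-169000, Mul(1920, Pow(30, Rational(1, 2)))), -486) = Add(-169486, Mul(1920, Pow(30, Rational(1, 2))))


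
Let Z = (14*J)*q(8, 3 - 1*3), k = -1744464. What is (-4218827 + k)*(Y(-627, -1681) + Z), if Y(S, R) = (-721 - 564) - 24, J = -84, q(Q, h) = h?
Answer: 7805947919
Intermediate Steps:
Y(S, R) = -1309 (Y(S, R) = -1285 - 24 = -1309)
Z = 0 (Z = (14*(-84))*(3 - 1*3) = -1176*(3 - 3) = -1176*0 = 0)
(-4218827 + k)*(Y(-627, -1681) + Z) = (-4218827 - 1744464)*(-1309 + 0) = -5963291*(-1309) = 7805947919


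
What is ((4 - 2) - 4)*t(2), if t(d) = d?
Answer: -4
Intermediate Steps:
((4 - 2) - 4)*t(2) = ((4 - 2) - 4)*2 = (2 - 4)*2 = -2*2 = -4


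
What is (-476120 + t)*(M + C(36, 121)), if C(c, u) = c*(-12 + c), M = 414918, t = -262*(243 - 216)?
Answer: -200903367708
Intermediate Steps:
t = -7074 (t = -262*27 = -7074)
(-476120 + t)*(M + C(36, 121)) = (-476120 - 7074)*(414918 + 36*(-12 + 36)) = -483194*(414918 + 36*24) = -483194*(414918 + 864) = -483194*415782 = -200903367708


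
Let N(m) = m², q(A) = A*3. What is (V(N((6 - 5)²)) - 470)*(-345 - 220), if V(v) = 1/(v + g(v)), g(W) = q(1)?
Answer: 1061635/4 ≈ 2.6541e+5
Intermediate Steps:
q(A) = 3*A
g(W) = 3 (g(W) = 3*1 = 3)
V(v) = 1/(3 + v) (V(v) = 1/(v + 3) = 1/(3 + v))
(V(N((6 - 5)²)) - 470)*(-345 - 220) = (1/(3 + ((6 - 5)²)²) - 470)*(-345 - 220) = (1/(3 + (1²)²) - 470)*(-565) = (1/(3 + 1²) - 470)*(-565) = (1/(3 + 1) - 470)*(-565) = (1/4 - 470)*(-565) = (¼ - 470)*(-565) = -1879/4*(-565) = 1061635/4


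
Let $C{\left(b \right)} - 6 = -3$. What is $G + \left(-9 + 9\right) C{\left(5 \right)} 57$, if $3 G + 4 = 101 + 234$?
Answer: $\frac{331}{3} \approx 110.33$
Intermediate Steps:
$C{\left(b \right)} = 3$ ($C{\left(b \right)} = 6 - 3 = 3$)
$G = \frac{331}{3}$ ($G = - \frac{4}{3} + \frac{101 + 234}{3} = - \frac{4}{3} + \frac{1}{3} \cdot 335 = - \frac{4}{3} + \frac{335}{3} = \frac{331}{3} \approx 110.33$)
$G + \left(-9 + 9\right) C{\left(5 \right)} 57 = \frac{331}{3} + \left(-9 + 9\right) 3 \cdot 57 = \frac{331}{3} + 0 \cdot 3 \cdot 57 = \frac{331}{3} + 0 \cdot 57 = \frac{331}{3} + 0 = \frac{331}{3}$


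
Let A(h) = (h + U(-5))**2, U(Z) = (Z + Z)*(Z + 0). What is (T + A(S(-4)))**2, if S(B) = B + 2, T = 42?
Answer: 5503716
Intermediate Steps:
S(B) = 2 + B
U(Z) = 2*Z**2 (U(Z) = (2*Z)*Z = 2*Z**2)
A(h) = (50 + h)**2 (A(h) = (h + 2*(-5)**2)**2 = (h + 2*25)**2 = (h + 50)**2 = (50 + h)**2)
(T + A(S(-4)))**2 = (42 + (50 + (2 - 4))**2)**2 = (42 + (50 - 2)**2)**2 = (42 + 48**2)**2 = (42 + 2304)**2 = 2346**2 = 5503716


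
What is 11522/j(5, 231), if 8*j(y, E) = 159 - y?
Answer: 6584/11 ≈ 598.54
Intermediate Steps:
j(y, E) = 159/8 - y/8 (j(y, E) = (159 - y)/8 = 159/8 - y/8)
11522/j(5, 231) = 11522/(159/8 - 1/8*5) = 11522/(159/8 - 5/8) = 11522/(77/4) = 11522*(4/77) = 6584/11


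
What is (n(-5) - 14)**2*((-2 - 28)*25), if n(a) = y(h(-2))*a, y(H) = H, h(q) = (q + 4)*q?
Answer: -27000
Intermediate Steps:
h(q) = q*(4 + q) (h(q) = (4 + q)*q = q*(4 + q))
n(a) = -4*a (n(a) = (-2*(4 - 2))*a = (-2*2)*a = -4*a)
(n(-5) - 14)**2*((-2 - 28)*25) = (-4*(-5) - 14)**2*((-2 - 28)*25) = (20 - 14)**2*(-30*25) = 6**2*(-750) = 36*(-750) = -27000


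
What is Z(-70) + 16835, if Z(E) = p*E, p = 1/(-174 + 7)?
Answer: 2811515/167 ≈ 16835.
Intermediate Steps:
p = -1/167 (p = 1/(-167) = -1/167 ≈ -0.0059880)
Z(E) = -E/167
Z(-70) + 16835 = -1/167*(-70) + 16835 = 70/167 + 16835 = 2811515/167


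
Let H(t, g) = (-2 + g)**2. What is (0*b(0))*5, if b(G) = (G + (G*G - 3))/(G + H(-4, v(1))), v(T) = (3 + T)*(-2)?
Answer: 0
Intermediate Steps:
v(T) = -6 - 2*T
b(G) = (-3 + G + G**2)/(100 + G) (b(G) = (G + (G*G - 3))/(G + (-2 + (-6 - 2*1))**2) = (G + (G**2 - 3))/(G + (-2 + (-6 - 2))**2) = (G + (-3 + G**2))/(G + (-2 - 8)**2) = (-3 + G + G**2)/(G + (-10)**2) = (-3 + G + G**2)/(G + 100) = (-3 + G + G**2)/(100 + G))
(0*b(0))*5 = (0*((-3 + 0 + 0**2)/(100 + 0)))*5 = (0*((-3 + 0 + 0)/100))*5 = (0*((1/100)*(-3)))*5 = (0*(-3/100))*5 = 0*5 = 0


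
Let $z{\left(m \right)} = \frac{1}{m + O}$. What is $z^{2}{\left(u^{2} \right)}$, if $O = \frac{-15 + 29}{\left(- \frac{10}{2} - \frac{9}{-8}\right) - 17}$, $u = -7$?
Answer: $\frac{27889}{65141041} \approx 0.00042813$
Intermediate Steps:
$O = - \frac{112}{167}$ ($O = \frac{14}{\left(\left(-10\right) \frac{1}{2} - - \frac{9}{8}\right) - 17} = \frac{14}{\left(-5 + \frac{9}{8}\right) - 17} = \frac{14}{- \frac{31}{8} - 17} = \frac{14}{- \frac{167}{8}} = 14 \left(- \frac{8}{167}\right) = - \frac{112}{167} \approx -0.67066$)
$z{\left(m \right)} = \frac{1}{- \frac{112}{167} + m}$ ($z{\left(m \right)} = \frac{1}{m - \frac{112}{167}} = \frac{1}{- \frac{112}{167} + m}$)
$z^{2}{\left(u^{2} \right)} = \left(\frac{167}{-112 + 167 \left(-7\right)^{2}}\right)^{2} = \left(\frac{167}{-112 + 167 \cdot 49}\right)^{2} = \left(\frac{167}{-112 + 8183}\right)^{2} = \left(\frac{167}{8071}\right)^{2} = \frac{27889}{65141041}$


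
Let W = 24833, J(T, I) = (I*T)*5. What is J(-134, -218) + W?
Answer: 170893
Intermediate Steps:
J(T, I) = 5*I*T
J(-134, -218) + W = 5*(-218)*(-134) + 24833 = 146060 + 24833 = 170893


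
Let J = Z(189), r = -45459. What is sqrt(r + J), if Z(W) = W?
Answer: 3*I*sqrt(5030) ≈ 212.77*I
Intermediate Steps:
J = 189
sqrt(r + J) = sqrt(-45459 + 189) = sqrt(-45270) = 3*I*sqrt(5030)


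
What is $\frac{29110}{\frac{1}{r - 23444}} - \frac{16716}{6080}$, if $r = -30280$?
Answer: $- \frac{2377136576979}{1520} \approx -1.5639 \cdot 10^{9}$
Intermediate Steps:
$\frac{29110}{\frac{1}{r - 23444}} - \frac{16716}{6080} = \frac{29110}{\frac{1}{-30280 - 23444}} - \frac{16716}{6080} = \frac{29110}{\frac{1}{-53724}} - \frac{4179}{1520} = \frac{29110}{- \frac{1}{53724}} - \frac{4179}{1520} = 29110 \left(-53724\right) - \frac{4179}{1520} = -1563905640 - \frac{4179}{1520} = - \frac{2377136576979}{1520}$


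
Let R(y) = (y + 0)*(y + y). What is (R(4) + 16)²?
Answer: 2304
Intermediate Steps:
R(y) = 2*y² (R(y) = y*(2*y) = 2*y²)
(R(4) + 16)² = (2*4² + 16)² = (2*16 + 16)² = (32 + 16)² = 48² = 2304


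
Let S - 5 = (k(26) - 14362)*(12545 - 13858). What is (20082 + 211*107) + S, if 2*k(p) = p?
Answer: 18882901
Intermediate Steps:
k(p) = p/2
S = 18840242 (S = 5 + ((½)*26 - 14362)*(12545 - 13858) = 5 + (13 - 14362)*(-1313) = 5 - 14349*(-1313) = 5 + 18840237 = 18840242)
(20082 + 211*107) + S = (20082 + 211*107) + 18840242 = (20082 + 22577) + 18840242 = 42659 + 18840242 = 18882901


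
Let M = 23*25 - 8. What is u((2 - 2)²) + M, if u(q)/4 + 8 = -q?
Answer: 535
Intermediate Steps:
M = 567 (M = 575 - 8 = 567)
u(q) = -32 - 4*q (u(q) = -32 + 4*(-q) = -32 - 4*q)
u((2 - 2)²) + M = (-32 - 4*(2 - 2)²) + 567 = (-32 - 4*0²) + 567 = (-32 - 4*0) + 567 = (-32 + 0) + 567 = -32 + 567 = 535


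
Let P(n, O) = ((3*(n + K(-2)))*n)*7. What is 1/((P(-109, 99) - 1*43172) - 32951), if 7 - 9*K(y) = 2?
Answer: 3/516319 ≈ 5.8104e-6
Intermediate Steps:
K(y) = 5/9 (K(y) = 7/9 - ⅑*2 = 7/9 - 2/9 = 5/9)
P(n, O) = 7*n*(5/3 + 3*n) (P(n, O) = ((3*(n + 5/9))*n)*7 = ((3*(5/9 + n))*n)*7 = ((5/3 + 3*n)*n)*7 = (n*(5/3 + 3*n))*7 = 7*n*(5/3 + 3*n))
1/((P(-109, 99) - 1*43172) - 32951) = 1/(((7/3)*(-109)*(5 + 9*(-109)) - 1*43172) - 32951) = 1/(((7/3)*(-109)*(5 - 981) - 43172) - 32951) = 1/(((7/3)*(-109)*(-976) - 43172) - 32951) = 1/((744688/3 - 43172) - 32951) = 1/(615172/3 - 32951) = 1/(516319/3) = 3/516319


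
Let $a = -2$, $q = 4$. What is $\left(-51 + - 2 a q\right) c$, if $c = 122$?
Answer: $-4270$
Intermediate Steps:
$\left(-51 + - 2 a q\right) c = \left(-51 + \left(-2\right) \left(-2\right) 4\right) 122 = \left(-51 + 4 \cdot 4\right) 122 = \left(-51 + 16\right) 122 = \left(-35\right) 122 = -4270$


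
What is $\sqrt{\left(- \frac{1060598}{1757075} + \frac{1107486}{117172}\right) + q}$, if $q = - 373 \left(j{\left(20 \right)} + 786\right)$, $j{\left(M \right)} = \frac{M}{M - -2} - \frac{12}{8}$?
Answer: $\frac{i \sqrt{31042731754856049781590741}}{10293999595} \approx 541.25 i$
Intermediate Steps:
$j{\left(M \right)} = - \frac{3}{2} + \frac{M}{2 + M}$ ($j{\left(M \right)} = \frac{M}{M + 2} - \frac{3}{2} = \frac{M}{2 + M} - \frac{3}{2} = - \frac{3}{2} + \frac{M}{2 + M}$)
$q = - \frac{6445067}{22}$ ($q = - 373 \left(\frac{-6 - 20}{2 \left(2 + 20\right)} + 786\right) = - 373 \left(\frac{-6 - 20}{2 \cdot 22} + 786\right) = - 373 \left(\frac{1}{2} \cdot \frac{1}{22} \left(-26\right) + 786\right) = - 373 \left(- \frac{13}{22} + 786\right) = \left(-373\right) \frac{17279}{22} = - \frac{6445067}{22} \approx -2.9296 \cdot 10^{5}$)
$\sqrt{\left(- \frac{1060598}{1757075} + \frac{1107486}{117172}\right) + q} = \sqrt{\left(- \frac{1060598}{1757075} + \frac{1107486}{117172}\right) - \frac{6445067}{22}} = \sqrt{\left(\left(-1060598\right) \frac{1}{1757075} + 1107486 \cdot \frac{1}{117172}\right) - \frac{6445067}{22}} = \sqrt{\left(- \frac{1060598}{1757075} + \frac{553743}{58586}\right) - \frac{6445067}{22}} = \sqrt{\frac{910831787297}{102939995950} - \frac{6445067}{22}} = \sqrt{- \frac{15078071194958139}{51469997975}} = \frac{i \sqrt{31042731754856049781590741}}{10293999595}$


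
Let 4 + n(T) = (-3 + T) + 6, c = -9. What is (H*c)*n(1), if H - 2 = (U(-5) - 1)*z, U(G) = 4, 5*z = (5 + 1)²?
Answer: 0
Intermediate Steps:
n(T) = -1 + T (n(T) = -4 + ((-3 + T) + 6) = -4 + (3 + T) = -1 + T)
z = 36/5 (z = (5 + 1)²/5 = (⅕)*6² = (⅕)*36 = 36/5 ≈ 7.2000)
H = 118/5 (H = 2 + (4 - 1)*(36/5) = 2 + 3*(36/5) = 2 + 108/5 = 118/5 ≈ 23.600)
(H*c)*n(1) = ((118/5)*(-9))*(-1 + 1) = -1062/5*0 = 0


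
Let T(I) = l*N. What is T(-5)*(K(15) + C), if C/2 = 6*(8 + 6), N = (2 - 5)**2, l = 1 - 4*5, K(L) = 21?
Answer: -32319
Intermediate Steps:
l = -19 (l = 1 - 20 = -19)
N = 9 (N = (-3)**2 = 9)
C = 168 (C = 2*(6*(8 + 6)) = 2*(6*14) = 2*84 = 168)
T(I) = -171 (T(I) = -19*9 = -171)
T(-5)*(K(15) + C) = -171*(21 + 168) = -171*189 = -32319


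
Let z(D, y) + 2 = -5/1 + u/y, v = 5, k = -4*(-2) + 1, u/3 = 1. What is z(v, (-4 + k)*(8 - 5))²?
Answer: 1156/25 ≈ 46.240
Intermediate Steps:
u = 3 (u = 3*1 = 3)
k = 9 (k = 8 + 1 = 9)
z(D, y) = -7 + 3/y (z(D, y) = -2 + (-5/1 + 3/y) = -2 + (-5*1 + 3/y) = -2 + (-5 + 3/y) = -7 + 3/y)
z(v, (-4 + k)*(8 - 5))² = (-7 + 3/(((-4 + 9)*(8 - 5))))² = (-7 + 3/((5*3)))² = (-7 + 3/15)² = (-7 + 3*(1/15))² = (-7 + ⅕)² = (-34/5)² = 1156/25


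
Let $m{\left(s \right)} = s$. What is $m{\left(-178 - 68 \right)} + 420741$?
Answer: $420495$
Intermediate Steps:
$m{\left(-178 - 68 \right)} + 420741 = \left(-178 - 68\right) + 420741 = -246 + 420741 = 420495$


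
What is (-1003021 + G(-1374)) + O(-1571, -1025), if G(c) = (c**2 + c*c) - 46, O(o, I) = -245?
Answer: 2772440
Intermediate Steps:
G(c) = -46 + 2*c**2 (G(c) = (c**2 + c**2) - 46 = 2*c**2 - 46 = -46 + 2*c**2)
(-1003021 + G(-1374)) + O(-1571, -1025) = (-1003021 + (-46 + 2*(-1374)**2)) - 245 = (-1003021 + (-46 + 2*1887876)) - 245 = (-1003021 + (-46 + 3775752)) - 245 = (-1003021 + 3775706) - 245 = 2772685 - 245 = 2772440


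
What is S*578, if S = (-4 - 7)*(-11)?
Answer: 69938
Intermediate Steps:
S = 121 (S = -11*(-11) = 121)
S*578 = 121*578 = 69938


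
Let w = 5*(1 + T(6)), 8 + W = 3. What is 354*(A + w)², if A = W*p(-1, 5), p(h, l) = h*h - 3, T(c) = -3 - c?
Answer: 318600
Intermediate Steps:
W = -5 (W = -8 + 3 = -5)
w = -40 (w = 5*(1 + (-3 - 1*6)) = 5*(1 + (-3 - 6)) = 5*(1 - 9) = 5*(-8) = -40)
p(h, l) = -3 + h² (p(h, l) = h² - 3 = -3 + h²)
A = 10 (A = -5*(-3 + (-1)²) = -5*(-3 + 1) = -5*(-2) = 10)
354*(A + w)² = 354*(10 - 40)² = 354*(-30)² = 354*900 = 318600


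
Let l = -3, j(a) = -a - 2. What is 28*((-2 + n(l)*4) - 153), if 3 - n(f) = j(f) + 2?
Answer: -4340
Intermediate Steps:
j(a) = -2 - a
n(f) = 3 + f (n(f) = 3 - ((-2 - f) + 2) = 3 - (-1)*f = 3 + f)
28*((-2 + n(l)*4) - 153) = 28*((-2 + (3 - 3)*4) - 153) = 28*((-2 + 0*4) - 153) = 28*((-2 + 0) - 153) = 28*(-2 - 153) = 28*(-155) = -4340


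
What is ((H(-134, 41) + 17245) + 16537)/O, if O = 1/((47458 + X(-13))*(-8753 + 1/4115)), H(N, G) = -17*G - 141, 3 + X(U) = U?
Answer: -56294514034437312/4115 ≈ -1.3680e+13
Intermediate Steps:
X(U) = -3 + U
H(N, G) = -141 - 17*G
O = -4115/1708794136548 (O = 1/((47458 + (-3 - 13))*(-8753 + 1/4115)) = 1/((47458 - 16)*(-8753 + 1/4115)) = 1/(47442*(-36018594/4115)) = 1/(-1708794136548/4115) = -4115/1708794136548 ≈ -2.4081e-9)
((H(-134, 41) + 17245) + 16537)/O = (((-141 - 17*41) + 17245) + 16537)/(-4115/1708794136548) = (((-141 - 697) + 17245) + 16537)*(-1708794136548/4115) = ((-838 + 17245) + 16537)*(-1708794136548/4115) = (16407 + 16537)*(-1708794136548/4115) = 32944*(-1708794136548/4115) = -56294514034437312/4115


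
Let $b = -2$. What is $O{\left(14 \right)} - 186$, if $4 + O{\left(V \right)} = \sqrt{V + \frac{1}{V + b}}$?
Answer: $-190 + \frac{13 \sqrt{3}}{6} \approx -186.25$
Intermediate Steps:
$O{\left(V \right)} = -4 + \sqrt{V + \frac{1}{-2 + V}}$ ($O{\left(V \right)} = -4 + \sqrt{V + \frac{1}{V - 2}} = -4 + \sqrt{V + \frac{1}{-2 + V}}$)
$O{\left(14 \right)} - 186 = \left(-4 + \sqrt{\frac{1 + 14 \left(-2 + 14\right)}{-2 + 14}}\right) - 186 = \left(-4 + \sqrt{\frac{1 + 14 \cdot 12}{12}}\right) - 186 = \left(-4 + \sqrt{\frac{1 + 168}{12}}\right) - 186 = \left(-4 + \sqrt{\frac{1}{12} \cdot 169}\right) - 186 = \left(-4 + \sqrt{\frac{169}{12}}\right) - 186 = \left(-4 + \frac{13 \sqrt{3}}{6}\right) - 186 = -190 + \frac{13 \sqrt{3}}{6}$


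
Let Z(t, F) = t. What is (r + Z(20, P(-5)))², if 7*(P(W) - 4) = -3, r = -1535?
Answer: 2295225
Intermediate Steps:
P(W) = 25/7 (P(W) = 4 + (⅐)*(-3) = 4 - 3/7 = 25/7)
(r + Z(20, P(-5)))² = (-1535 + 20)² = (-1515)² = 2295225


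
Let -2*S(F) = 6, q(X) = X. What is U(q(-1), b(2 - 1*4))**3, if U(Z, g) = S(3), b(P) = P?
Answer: -27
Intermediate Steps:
S(F) = -3 (S(F) = -1/2*6 = -3)
U(Z, g) = -3
U(q(-1), b(2 - 1*4))**3 = (-3)**3 = -27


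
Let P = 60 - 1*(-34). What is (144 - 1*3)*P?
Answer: 13254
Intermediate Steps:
P = 94 (P = 60 + 34 = 94)
(144 - 1*3)*P = (144 - 1*3)*94 = (144 - 3)*94 = 141*94 = 13254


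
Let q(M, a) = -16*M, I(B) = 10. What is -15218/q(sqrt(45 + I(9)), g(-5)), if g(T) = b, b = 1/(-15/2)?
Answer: 7609*sqrt(55)/440 ≈ 128.25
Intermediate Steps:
b = -2/15 (b = 1/(-15*1/2) = 1/(-15/2) = -2/15 ≈ -0.13333)
g(T) = -2/15
-15218/q(sqrt(45 + I(9)), g(-5)) = -15218*(-1/(16*sqrt(45 + 10))) = -15218*(-sqrt(55)/880) = -(-7609)*sqrt(55)/440 = 7609*sqrt(55)/440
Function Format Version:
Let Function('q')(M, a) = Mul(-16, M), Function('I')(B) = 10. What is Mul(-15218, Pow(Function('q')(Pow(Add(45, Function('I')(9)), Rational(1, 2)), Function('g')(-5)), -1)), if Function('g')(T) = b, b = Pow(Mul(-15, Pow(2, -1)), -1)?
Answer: Mul(Rational(7609, 440), Pow(55, Rational(1, 2))) ≈ 128.25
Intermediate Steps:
b = Rational(-2, 15) (b = Pow(Mul(-15, Rational(1, 2)), -1) = Pow(Rational(-15, 2), -1) = Rational(-2, 15) ≈ -0.13333)
Function('g')(T) = Rational(-2, 15)
Mul(-15218, Pow(Function('q')(Pow(Add(45, Function('I')(9)), Rational(1, 2)), Function('g')(-5)), -1)) = Mul(-15218, Pow(Mul(-16, Pow(Add(45, 10), Rational(1, 2))), -1)) = Mul(-15218, Pow(Mul(-16, Pow(55, Rational(1, 2))), -1)) = Mul(-15218, Mul(Rational(-1, 880), Pow(55, Rational(1, 2)))) = Mul(Rational(7609, 440), Pow(55, Rational(1, 2)))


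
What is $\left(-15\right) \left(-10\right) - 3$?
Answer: $147$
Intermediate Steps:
$\left(-15\right) \left(-10\right) - 3 = 150 - 3 = 147$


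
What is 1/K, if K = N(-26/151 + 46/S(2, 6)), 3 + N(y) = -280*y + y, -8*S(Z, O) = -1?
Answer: -151/15496671 ≈ -9.7440e-6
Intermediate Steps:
S(Z, O) = 1/8 (S(Z, O) = -1/8*(-1) = 1/8)
N(y) = -3 - 279*y (N(y) = -3 + (-280*y + y) = -3 - 279*y)
K = -15496671/151 (K = -3 - 279*(-26/151 + 46/(1/8)) = -3 - 279*(-26*1/151 + 46*8) = -3 - 279*(-26/151 + 368) = -3 - 279*55542/151 = -3 - 15496218/151 = -15496671/151 ≈ -1.0263e+5)
1/K = 1/(-15496671/151) = -151/15496671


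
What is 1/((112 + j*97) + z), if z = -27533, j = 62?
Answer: -1/21407 ≈ -4.6714e-5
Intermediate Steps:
1/((112 + j*97) + z) = 1/((112 + 62*97) - 27533) = 1/((112 + 6014) - 27533) = 1/(6126 - 27533) = 1/(-21407) = -1/21407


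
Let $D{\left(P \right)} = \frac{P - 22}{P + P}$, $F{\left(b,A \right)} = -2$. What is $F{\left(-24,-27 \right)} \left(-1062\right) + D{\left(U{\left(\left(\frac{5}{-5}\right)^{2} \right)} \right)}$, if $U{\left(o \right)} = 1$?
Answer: $\frac{4227}{2} \approx 2113.5$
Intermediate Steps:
$D{\left(P \right)} = \frac{-22 + P}{2 P}$
$F{\left(-24,-27 \right)} \left(-1062\right) + D{\left(U{\left(\left(\frac{5}{-5}\right)^{2} \right)} \right)} = \left(-2\right) \left(-1062\right) + \frac{-22 + 1}{2 \cdot 1} = 2124 + \frac{1}{2} \cdot 1 \left(-21\right) = 2124 - \frac{21}{2} = \frac{4227}{2}$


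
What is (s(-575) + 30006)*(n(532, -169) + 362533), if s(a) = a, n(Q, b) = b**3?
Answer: -131388106956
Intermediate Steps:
(s(-575) + 30006)*(n(532, -169) + 362533) = (-575 + 30006)*((-169)**3 + 362533) = 29431*(-4826809 + 362533) = 29431*(-4464276) = -131388106956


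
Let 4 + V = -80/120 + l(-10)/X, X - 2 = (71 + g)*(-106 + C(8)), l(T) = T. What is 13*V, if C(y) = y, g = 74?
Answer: -143637/2368 ≈ -60.658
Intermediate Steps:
X = -14208 (X = 2 + (71 + 74)*(-106 + 8) = 2 + 145*(-98) = 2 - 14210 = -14208)
V = -11049/2368 (V = -4 + (-80/120 - 10/(-14208)) = -4 + (-80*1/120 - 10*(-1/14208)) = -4 + (-⅔ + 5/7104) = -4 - 1577/2368 = -11049/2368 ≈ -4.6660)
13*V = 13*(-11049/2368) = -143637/2368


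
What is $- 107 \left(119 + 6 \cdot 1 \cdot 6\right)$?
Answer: $-16585$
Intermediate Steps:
$- 107 \left(119 + 6 \cdot 1 \cdot 6\right) = - 107 \left(119 + 6 \cdot 6\right) = - 107 \left(119 + 36\right) = \left(-107\right) 155 = -16585$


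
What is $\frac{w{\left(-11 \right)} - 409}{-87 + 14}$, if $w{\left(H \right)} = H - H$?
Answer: $\frac{409}{73} \approx 5.6027$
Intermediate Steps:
$w{\left(H \right)} = 0$
$\frac{w{\left(-11 \right)} - 409}{-87 + 14} = \frac{0 - 409}{-87 + 14} = - \frac{409}{-73} = \left(-409\right) \left(- \frac{1}{73}\right) = \frac{409}{73}$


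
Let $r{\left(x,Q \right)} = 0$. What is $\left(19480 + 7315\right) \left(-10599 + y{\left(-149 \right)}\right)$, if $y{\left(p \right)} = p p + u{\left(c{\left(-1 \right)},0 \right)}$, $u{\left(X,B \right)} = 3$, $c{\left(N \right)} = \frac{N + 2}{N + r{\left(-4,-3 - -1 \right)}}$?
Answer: $310955975$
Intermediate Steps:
$c{\left(N \right)} = \frac{2 + N}{N}$ ($c{\left(N \right)} = \frac{N + 2}{N + 0} = \frac{2 + N}{N}$)
$y{\left(p \right)} = 3 + p^{2}$ ($y{\left(p \right)} = p p + 3 = p^{2} + 3 = 3 + p^{2}$)
$\left(19480 + 7315\right) \left(-10599 + y{\left(-149 \right)}\right) = \left(19480 + 7315\right) \left(-10599 + \left(3 + \left(-149\right)^{2}\right)\right) = 26795 \left(-10599 + \left(3 + 22201\right)\right) = 26795 \left(-10599 + 22204\right) = 26795 \cdot 11605 = 310955975$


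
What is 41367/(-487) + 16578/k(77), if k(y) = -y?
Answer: -11258745/37499 ≈ -300.24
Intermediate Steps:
41367/(-487) + 16578/k(77) = 41367/(-487) + 16578/((-1*77)) = 41367*(-1/487) + 16578/(-77) = -41367/487 + 16578*(-1/77) = -41367/487 - 16578/77 = -11258745/37499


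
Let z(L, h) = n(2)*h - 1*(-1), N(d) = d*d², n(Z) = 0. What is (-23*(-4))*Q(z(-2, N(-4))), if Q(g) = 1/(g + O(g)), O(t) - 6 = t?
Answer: 23/2 ≈ 11.500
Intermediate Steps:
O(t) = 6 + t
N(d) = d³
z(L, h) = 1 (z(L, h) = 0*h - 1*(-1) = 0 + 1 = 1)
Q(g) = 1/(6 + 2*g) (Q(g) = 1/(g + (6 + g)) = 1/(6 + 2*g))
(-23*(-4))*Q(z(-2, N(-4))) = (-23*(-4))*(1/(2*(3 + 1))) = 92*((½)/4) = 92*((½)*(¼)) = 92*(⅛) = 23/2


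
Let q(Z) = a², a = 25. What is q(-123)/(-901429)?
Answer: -625/901429 ≈ -0.00069334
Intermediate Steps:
q(Z) = 625 (q(Z) = 25² = 625)
q(-123)/(-901429) = 625/(-901429) = 625*(-1/901429) = -625/901429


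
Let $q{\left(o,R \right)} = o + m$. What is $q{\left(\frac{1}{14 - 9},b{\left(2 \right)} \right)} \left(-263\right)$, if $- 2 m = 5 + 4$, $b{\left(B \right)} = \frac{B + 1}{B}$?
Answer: $\frac{11309}{10} \approx 1130.9$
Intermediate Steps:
$b{\left(B \right)} = \frac{1 + B}{B}$
$m = - \frac{9}{2}$ ($m = - \frac{5 + 4}{2} = \left(- \frac{1}{2}\right) 9 = - \frac{9}{2} \approx -4.5$)
$q{\left(o,R \right)} = - \frac{9}{2} + o$ ($q{\left(o,R \right)} = o - \frac{9}{2} = - \frac{9}{2} + o$)
$q{\left(\frac{1}{14 - 9},b{\left(2 \right)} \right)} \left(-263\right) = \left(- \frac{9}{2} + \frac{1}{14 - 9}\right) \left(-263\right) = \left(- \frac{9}{2} + \frac{1}{5}\right) \left(-263\right) = \left(- \frac{43}{10}\right) \left(-263\right) = \frac{11309}{10}$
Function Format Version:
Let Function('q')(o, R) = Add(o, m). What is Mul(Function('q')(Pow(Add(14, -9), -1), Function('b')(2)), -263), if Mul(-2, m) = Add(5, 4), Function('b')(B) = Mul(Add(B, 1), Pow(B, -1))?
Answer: Rational(11309, 10) ≈ 1130.9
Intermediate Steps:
Function('b')(B) = Mul(Pow(B, -1), Add(1, B)) (Function('b')(B) = Mul(Add(1, B), Pow(B, -1)) = Mul(Pow(B, -1), Add(1, B)))
m = Rational(-9, 2) (m = Mul(Rational(-1, 2), Add(5, 4)) = Mul(Rational(-1, 2), 9) = Rational(-9, 2) ≈ -4.5000)
Function('q')(o, R) = Add(Rational(-9, 2), o) (Function('q')(o, R) = Add(o, Rational(-9, 2)) = Add(Rational(-9, 2), o))
Mul(Function('q')(Pow(Add(14, -9), -1), Function('b')(2)), -263) = Mul(Add(Rational(-9, 2), Pow(Add(14, -9), -1)), -263) = Mul(Add(Rational(-9, 2), Pow(5, -1)), -263) = Mul(Add(Rational(-9, 2), Rational(1, 5)), -263) = Mul(Rational(-43, 10), -263) = Rational(11309, 10)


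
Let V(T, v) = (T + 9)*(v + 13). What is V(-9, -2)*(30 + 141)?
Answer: 0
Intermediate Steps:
V(T, v) = (9 + T)*(13 + v)
V(-9, -2)*(30 + 141) = (117 + 9*(-2) + 13*(-9) - 9*(-2))*(30 + 141) = (117 - 18 - 117 + 18)*171 = 0*171 = 0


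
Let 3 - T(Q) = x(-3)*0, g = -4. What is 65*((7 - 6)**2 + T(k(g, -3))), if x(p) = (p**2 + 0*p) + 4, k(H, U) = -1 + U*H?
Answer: 260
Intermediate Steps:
k(H, U) = -1 + H*U
x(p) = 4 + p**2 (x(p) = (p**2 + 0) + 4 = p**2 + 4 = 4 + p**2)
T(Q) = 3 (T(Q) = 3 - (4 + (-3)**2)*0 = 3 - (4 + 9)*0 = 3 - 13*0 = 3 - 1*0 = 3 + 0 = 3)
65*((7 - 6)**2 + T(k(g, -3))) = 65*((7 - 6)**2 + 3) = 65*(1**2 + 3) = 65*(1 + 3) = 65*4 = 260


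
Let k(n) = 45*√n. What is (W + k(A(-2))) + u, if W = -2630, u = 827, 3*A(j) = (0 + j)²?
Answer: -1803 + 30*√3 ≈ -1751.0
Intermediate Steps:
A(j) = j²/3 (A(j) = (0 + j)²/3 = j²/3)
(W + k(A(-2))) + u = (-2630 + 45*√((⅓)*(-2)²)) + 827 = (-2630 + 45*√((⅓)*4)) + 827 = (-2630 + 45*√(4/3)) + 827 = (-2630 + 45*(2*√3/3)) + 827 = (-2630 + 30*√3) + 827 = -1803 + 30*√3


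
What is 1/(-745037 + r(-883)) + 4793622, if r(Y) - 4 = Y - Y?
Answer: 3571406579525/745033 ≈ 4.7936e+6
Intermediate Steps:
r(Y) = 4 (r(Y) = 4 + (Y - Y) = 4 + 0 = 4)
1/(-745037 + r(-883)) + 4793622 = 1/(-745037 + 4) + 4793622 = 1/(-745033) + 4793622 = -1/745033 + 4793622 = 3571406579525/745033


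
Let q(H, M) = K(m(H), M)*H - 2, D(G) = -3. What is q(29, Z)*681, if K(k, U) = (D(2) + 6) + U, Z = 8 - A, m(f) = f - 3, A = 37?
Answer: -514836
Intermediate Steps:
m(f) = -3 + f
Z = -29 (Z = 8 - 1*37 = 8 - 37 = -29)
K(k, U) = 3 + U (K(k, U) = (-3 + 6) + U = 3 + U)
q(H, M) = -2 + H*(3 + M) (q(H, M) = (3 + M)*H - 2 = H*(3 + M) - 2 = -2 + H*(3 + M))
q(29, Z)*681 = (-2 + 29*(3 - 29))*681 = (-2 + 29*(-26))*681 = (-2 - 754)*681 = -756*681 = -514836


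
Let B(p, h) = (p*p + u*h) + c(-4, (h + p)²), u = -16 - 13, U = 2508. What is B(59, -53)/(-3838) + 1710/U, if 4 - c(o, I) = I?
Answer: -26061/42218 ≈ -0.61730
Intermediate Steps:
c(o, I) = 4 - I
u = -29
B(p, h) = 4 + p² - (h + p)² - 29*h (B(p, h) = (p*p - 29*h) + (4 - (h + p)²) = (p² - 29*h) + (4 - (h + p)²) = 4 + p² - (h + p)² - 29*h)
B(59, -53)/(-3838) + 1710/U = (4 + 59² - (-53 + 59)² - 29*(-53))/(-3838) + 1710/2508 = (4 + 3481 - 1*6² + 1537)*(-1/3838) + 1710*(1/2508) = (4 + 3481 - 1*36 + 1537)*(-1/3838) + 15/22 = (4 + 3481 - 36 + 1537)*(-1/3838) + 15/22 = 4986*(-1/3838) + 15/22 = -2493/1919 + 15/22 = -26061/42218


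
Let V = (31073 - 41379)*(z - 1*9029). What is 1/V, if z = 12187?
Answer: -1/32546348 ≈ -3.0725e-8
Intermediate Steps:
V = -32546348 (V = (31073 - 41379)*(12187 - 1*9029) = -10306*(12187 - 9029) = -10306*3158 = -32546348)
1/V = 1/(-32546348) = -1/32546348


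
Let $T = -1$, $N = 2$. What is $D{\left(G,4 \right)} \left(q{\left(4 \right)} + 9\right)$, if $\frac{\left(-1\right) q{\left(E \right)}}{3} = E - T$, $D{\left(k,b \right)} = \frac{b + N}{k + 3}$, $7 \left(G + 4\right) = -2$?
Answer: $28$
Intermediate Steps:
$G = - \frac{30}{7}$ ($G = -4 + \frac{1}{7} \left(-2\right) = -4 - \frac{2}{7} = - \frac{30}{7} \approx -4.2857$)
$D{\left(k,b \right)} = \frac{2 + b}{3 + k}$ ($D{\left(k,b \right)} = \frac{b + 2}{k + 3} = \frac{2 + b}{3 + k}$)
$q{\left(E \right)} = -3 - 3 E$ ($q{\left(E \right)} = - 3 \left(E - -1\right) = - 3 \left(E + 1\right) = - 3 \left(1 + E\right) = -3 - 3 E$)
$D{\left(G,4 \right)} \left(q{\left(4 \right)} + 9\right) = \frac{2 + 4}{3 - \frac{30}{7}} \left(\left(-3 - 12\right) + 9\right) = \frac{1}{- \frac{9}{7}} \cdot 6 \left(\left(-3 - 12\right) + 9\right) = \left(- \frac{7}{9}\right) 6 \left(-15 + 9\right) = \left(- \frac{14}{3}\right) \left(-6\right) = 28$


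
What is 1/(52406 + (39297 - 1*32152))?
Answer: 1/59551 ≈ 1.6792e-5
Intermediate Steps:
1/(52406 + (39297 - 1*32152)) = 1/(52406 + (39297 - 32152)) = 1/(52406 + 7145) = 1/59551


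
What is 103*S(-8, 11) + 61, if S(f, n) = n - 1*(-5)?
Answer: 1709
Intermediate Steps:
S(f, n) = 5 + n (S(f, n) = n + 5 = 5 + n)
103*S(-8, 11) + 61 = 103*(5 + 11) + 61 = 103*16 + 61 = 1648 + 61 = 1709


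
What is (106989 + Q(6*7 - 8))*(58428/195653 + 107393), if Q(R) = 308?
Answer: 2254505363952929/195653 ≈ 1.1523e+10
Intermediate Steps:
(106989 + Q(6*7 - 8))*(58428/195653 + 107393) = (106989 + 308)*(58428/195653 + 107393) = 107297*(58428*(1/195653) + 107393) = 107297*(58428/195653 + 107393) = 107297*(21011821057/195653) = 2254505363952929/195653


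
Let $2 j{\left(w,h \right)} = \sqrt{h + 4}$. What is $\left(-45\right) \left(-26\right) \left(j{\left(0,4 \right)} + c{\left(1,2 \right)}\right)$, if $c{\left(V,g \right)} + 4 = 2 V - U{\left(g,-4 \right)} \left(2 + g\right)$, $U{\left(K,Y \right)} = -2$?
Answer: $7020 + 1170 \sqrt{2} \approx 8674.6$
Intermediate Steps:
$j{\left(w,h \right)} = \frac{\sqrt{4 + h}}{2}$ ($j{\left(w,h \right)} = \frac{\sqrt{h + 4}}{2} = \frac{\sqrt{4 + h}}{2}$)
$c{\left(V,g \right)} = 2 V + 2 g$ ($c{\left(V,g \right)} = -4 + \left(2 V - - 2 \left(2 + g\right)\right) = -4 - \left(-4 - 2 V - 2 g\right) = -4 + \left(2 V + \left(4 + 2 g\right)\right) = -4 + \left(4 + 2 V + 2 g\right) = 2 V + 2 g$)
$\left(-45\right) \left(-26\right) \left(j{\left(0,4 \right)} + c{\left(1,2 \right)}\right) = \left(-45\right) \left(-26\right) \left(\frac{\sqrt{4 + 4}}{2} + \left(2 \cdot 1 + 2 \cdot 2\right)\right) = 1170 \left(\frac{\sqrt{8}}{2} + \left(2 + 4\right)\right) = 1170 \left(\frac{2 \sqrt{2}}{2} + 6\right) = 1170 \left(\sqrt{2} + 6\right) = 1170 \left(6 + \sqrt{2}\right) = 7020 + 1170 \sqrt{2}$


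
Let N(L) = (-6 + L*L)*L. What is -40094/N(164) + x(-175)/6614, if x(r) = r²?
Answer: 33697460821/7291868860 ≈ 4.6212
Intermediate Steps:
N(L) = L*(-6 + L²) (N(L) = (-6 + L²)*L = L*(-6 + L²))
-40094/N(164) + x(-175)/6614 = -40094*1/(164*(-6 + 164²)) + (-175)²/6614 = -40094*1/(164*(-6 + 26896)) + 30625*(1/6614) = -40094/(164*26890) + 30625/6614 = -40094/4409960 + 30625/6614 = -40094*1/4409960 + 30625/6614 = -20047/2204980 + 30625/6614 = 33697460821/7291868860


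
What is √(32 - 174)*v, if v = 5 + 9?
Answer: 14*I*√142 ≈ 166.83*I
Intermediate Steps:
v = 14
√(32 - 174)*v = √(32 - 174)*14 = √(-142)*14 = (I*√142)*14 = 14*I*√142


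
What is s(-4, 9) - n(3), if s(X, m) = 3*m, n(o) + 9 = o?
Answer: 33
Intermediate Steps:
n(o) = -9 + o
s(-4, 9) - n(3) = 3*9 - (-9 + 3) = 27 - 1*(-6) = 27 + 6 = 33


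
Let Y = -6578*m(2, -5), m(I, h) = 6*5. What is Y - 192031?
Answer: -389371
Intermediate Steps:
m(I, h) = 30
Y = -197340 (Y = -6578*30 = -197340)
Y - 192031 = -197340 - 192031 = -389371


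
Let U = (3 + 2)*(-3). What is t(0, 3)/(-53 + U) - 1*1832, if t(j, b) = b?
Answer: -124579/68 ≈ -1832.0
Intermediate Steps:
U = -15 (U = 5*(-3) = -15)
t(0, 3)/(-53 + U) - 1*1832 = 3/(-53 - 15) - 1*1832 = 3/(-68) - 1832 = -1/68*3 - 1832 = -3/68 - 1832 = -124579/68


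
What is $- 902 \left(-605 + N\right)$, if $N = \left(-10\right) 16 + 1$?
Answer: $689128$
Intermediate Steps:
$N = -159$ ($N = -160 + 1 = -159$)
$- 902 \left(-605 + N\right) = - 902 \left(-605 - 159\right) = \left(-902\right) \left(-764\right) = 689128$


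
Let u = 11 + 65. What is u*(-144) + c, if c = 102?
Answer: -10842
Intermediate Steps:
u = 76
u*(-144) + c = 76*(-144) + 102 = -10944 + 102 = -10842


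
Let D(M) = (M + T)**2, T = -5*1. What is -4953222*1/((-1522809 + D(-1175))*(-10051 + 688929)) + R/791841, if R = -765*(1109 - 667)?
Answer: -293444468062329/687285391337341 ≈ -0.42696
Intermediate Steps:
T = -5
D(M) = (-5 + M)**2 (D(M) = (M - 5)**2 = (-5 + M)**2)
R = -338130 (R = -765*442 = -338130)
-4953222*1/((-1522809 + D(-1175))*(-10051 + 688929)) + R/791841 = -4953222*1/((-1522809 + (-5 - 1175)**2)*(-10051 + 688929)) - 338130/791841 = -4953222*1/(678878*(-1522809 + (-1180)**2)) - 338130*1/791841 = -4953222*1/(678878*(-1522809 + 1392400)) - 112710/263947 = -4953222/((-130409*678878)) - 112710/263947 = -4953222/(-88531801102) - 112710/263947 = -4953222*(-1/88531801102) - 112710/263947 = 145683/2603876503 - 112710/263947 = -293444468062329/687285391337341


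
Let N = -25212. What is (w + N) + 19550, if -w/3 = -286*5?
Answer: -1372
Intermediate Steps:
w = 4290 (w = -(-858)*5 = -3*(-1430) = 4290)
(w + N) + 19550 = (4290 - 25212) + 19550 = -20922 + 19550 = -1372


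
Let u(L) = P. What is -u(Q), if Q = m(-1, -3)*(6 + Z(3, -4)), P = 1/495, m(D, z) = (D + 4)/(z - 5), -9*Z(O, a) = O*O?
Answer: -1/495 ≈ -0.0020202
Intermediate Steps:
Z(O, a) = -O**2/9 (Z(O, a) = -O*O/9 = -O**2/9)
m(D, z) = (4 + D)/(-5 + z)
P = 1/495 ≈ 0.0020202
Q = -15/8 (Q = ((4 - 1)/(-5 - 3))*(6 - 1/9*3**2) = (3/(-8))*(6 - 1/9*9) = (-1/8*3)*(6 - 1) = -3/8*5 = -15/8 ≈ -1.8750)
u(L) = 1/495
-u(Q) = -1*1/495 = -1/495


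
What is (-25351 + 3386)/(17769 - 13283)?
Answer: -21965/4486 ≈ -4.8963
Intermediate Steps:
(-25351 + 3386)/(17769 - 13283) = -21965/4486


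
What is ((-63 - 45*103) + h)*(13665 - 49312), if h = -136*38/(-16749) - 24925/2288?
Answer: 6432182017273799/38321712 ≈ 1.6785e+8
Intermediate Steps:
h = -405644441/38321712 (h = -5168*(-1/16749) - 24925*1/2288 = 5168/16749 - 24925/2288 = -405644441/38321712 ≈ -10.585)
((-63 - 45*103) + h)*(13665 - 49312) = ((-63 - 45*103) - 405644441/38321712)*(13665 - 49312) = ((-63 - 4635) - 405644441/38321712)*(-35647) = (-4698 - 405644441/38321712)*(-35647) = -180441047417/38321712*(-35647) = 6432182017273799/38321712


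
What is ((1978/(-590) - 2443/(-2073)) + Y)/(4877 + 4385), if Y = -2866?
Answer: -876994411/2832018585 ≈ -0.30967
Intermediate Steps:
((1978/(-590) - 2443/(-2073)) + Y)/(4877 + 4385) = ((1978/(-590) - 2443/(-2073)) - 2866)/(4877 + 4385) = ((1978*(-1/590) - 2443*(-1/2073)) - 2866)/9262 = ((-989/295 + 2443/2073) - 2866)*(1/9262) = (-1329512/611535 - 2866)*(1/9262) = -1753988822/611535*1/9262 = -876994411/2832018585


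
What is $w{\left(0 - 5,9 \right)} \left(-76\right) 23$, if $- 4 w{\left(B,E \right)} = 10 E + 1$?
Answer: $39767$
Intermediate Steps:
$w{\left(B,E \right)} = - \frac{1}{4} - \frac{5 E}{2}$ ($w{\left(B,E \right)} = - \frac{10 E + 1}{4} = - \frac{1 + 10 E}{4} = - \frac{1}{4} - \frac{5 E}{2}$)
$w{\left(0 - 5,9 \right)} \left(-76\right) 23 = \left(- \frac{1}{4} - \frac{45}{2}\right) \left(-76\right) 23 = \left(- \frac{91}{4}\right) \left(-76\right) 23 = 1729 \cdot 23 = 39767$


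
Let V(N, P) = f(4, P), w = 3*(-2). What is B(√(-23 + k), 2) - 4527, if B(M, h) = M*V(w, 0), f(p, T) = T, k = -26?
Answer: -4527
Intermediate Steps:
w = -6
V(N, P) = P
B(M, h) = 0 (B(M, h) = M*0 = 0)
B(√(-23 + k), 2) - 4527 = 0 - 4527 = -4527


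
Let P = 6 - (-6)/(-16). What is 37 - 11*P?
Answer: -199/8 ≈ -24.875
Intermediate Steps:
P = 45/8 (P = 6 - (-6)*(-1)/16 = 6 - 1*3/8 = 6 - 3/8 = 45/8 ≈ 5.6250)
37 - 11*P = 37 - 11*45/8 = 37 - 495/8 = -199/8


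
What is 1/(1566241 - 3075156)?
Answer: -1/1508915 ≈ -6.6273e-7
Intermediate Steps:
1/(1566241 - 3075156) = 1/(-1508915) = -1/1508915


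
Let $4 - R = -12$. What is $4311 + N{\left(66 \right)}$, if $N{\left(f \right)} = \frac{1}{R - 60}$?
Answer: $\frac{189683}{44} \approx 4311.0$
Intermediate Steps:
$R = 16$ ($R = 4 - -12 = 4 + 12 = 16$)
$N{\left(f \right)} = - \frac{1}{44}$ ($N{\left(f \right)} = \frac{1}{16 - 60} = \frac{1}{-44} = - \frac{1}{44}$)
$4311 + N{\left(66 \right)} = 4311 - \frac{1}{44} = \frac{189683}{44}$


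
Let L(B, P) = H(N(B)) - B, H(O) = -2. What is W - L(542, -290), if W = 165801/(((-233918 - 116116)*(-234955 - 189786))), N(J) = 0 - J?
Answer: 26959514191779/49557930398 ≈ 544.00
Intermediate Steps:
N(J) = -J
L(B, P) = -2 - B
W = 55267/49557930398 (W = 165801/((-350034*(-424741))) = 165801/148673791194 = 165801*(1/148673791194) = 55267/49557930398 ≈ 1.1152e-6)
W - L(542, -290) = 55267/49557930398 - (-2 - 1*542) = 55267/49557930398 - (-2 - 542) = 55267/49557930398 - 1*(-544) = 55267/49557930398 + 544 = 26959514191779/49557930398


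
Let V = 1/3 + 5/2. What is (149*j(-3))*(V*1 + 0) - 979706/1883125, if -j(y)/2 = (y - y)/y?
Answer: -979706/1883125 ≈ -0.52026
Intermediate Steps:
V = 17/6 (V = 1*(⅓) + 5*(½) = ⅓ + 5/2 = 17/6 ≈ 2.8333)
j(y) = 0 (j(y) = -2*(y - y)/y = -0/y = -2*0 = 0)
(149*j(-3))*(V*1 + 0) - 979706/1883125 = (149*0)*((17/6)*1 + 0) - 979706/1883125 = 0*(17/6 + 0) - 979706/1883125 = 0*(17/6) - 1*979706/1883125 = 0 - 979706/1883125 = -979706/1883125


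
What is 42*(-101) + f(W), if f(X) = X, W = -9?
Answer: -4251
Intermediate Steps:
42*(-101) + f(W) = 42*(-101) - 9 = -4242 - 9 = -4251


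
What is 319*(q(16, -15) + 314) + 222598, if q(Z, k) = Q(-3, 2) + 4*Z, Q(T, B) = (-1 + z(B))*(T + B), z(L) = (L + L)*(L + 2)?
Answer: 338395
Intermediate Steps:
z(L) = 2*L*(2 + L) (z(L) = (2*L)*(2 + L) = 2*L*(2 + L))
Q(T, B) = (-1 + 2*B*(2 + B))*(B + T) (Q(T, B) = (-1 + 2*B*(2 + B))*(T + B) = (-1 + 2*B*(2 + B))*(B + T))
q(Z, k) = -15 + 4*Z (q(Z, k) = (-1*2 - 1*(-3) + 2*2²*(2 + 2) + 2*2*(-3)*(2 + 2)) + 4*Z = (-2 + 3 + 2*4*4 + 2*2*(-3)*4) + 4*Z = (-2 + 3 + 32 - 48) + 4*Z = -15 + 4*Z)
319*(q(16, -15) + 314) + 222598 = 319*((-15 + 4*16) + 314) + 222598 = 319*((-15 + 64) + 314) + 222598 = 319*(49 + 314) + 222598 = 319*363 + 222598 = 115797 + 222598 = 338395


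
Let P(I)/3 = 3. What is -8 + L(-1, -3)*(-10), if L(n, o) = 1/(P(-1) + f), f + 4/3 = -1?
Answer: -19/2 ≈ -9.5000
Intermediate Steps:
f = -7/3 (f = -4/3 - 1 = -7/3 ≈ -2.3333)
P(I) = 9 (P(I) = 3*3 = 9)
L(n, o) = 3/20 (L(n, o) = 1/(9 - 7/3) = 1/(20/3) = 3/20)
-8 + L(-1, -3)*(-10) = -8 + (3/20)*(-10) = -8 - 3/2 = -19/2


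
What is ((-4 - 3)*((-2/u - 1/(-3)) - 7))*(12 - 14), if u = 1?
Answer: -364/3 ≈ -121.33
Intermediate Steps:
((-4 - 3)*((-2/u - 1/(-3)) - 7))*(12 - 14) = ((-4 - 3)*((-2/1 - 1/(-3)) - 7))*(12 - 14) = -7*((-2*1 - 1*(-1/3)) - 7)*(-2) = -7*((-2 + 1/3) - 7)*(-2) = -7*(-5/3 - 7)*(-2) = -7*(-26/3)*(-2) = (182/3)*(-2) = -364/3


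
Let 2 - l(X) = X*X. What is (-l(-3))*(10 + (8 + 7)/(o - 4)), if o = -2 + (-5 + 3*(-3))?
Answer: 259/4 ≈ 64.750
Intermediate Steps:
l(X) = 2 - X² (l(X) = 2 - X*X = 2 - X²)
o = -16 (o = -2 + (-5 - 9) = -2 - 14 = -16)
(-l(-3))*(10 + (8 + 7)/(o - 4)) = (-(2 - 1*(-3)²))*(10 + (8 + 7)/(-16 - 4)) = (-(2 - 1*9))*(10 + 15/(-20)) = (-(2 - 9))*(10 + 15*(-1/20)) = (-1*(-7))*(10 - ¾) = 7*(37/4) = 259/4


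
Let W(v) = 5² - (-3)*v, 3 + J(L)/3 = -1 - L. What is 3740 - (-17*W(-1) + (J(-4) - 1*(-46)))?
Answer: 4068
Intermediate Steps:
J(L) = -12 - 3*L (J(L) = -9 + 3*(-1 - L) = -9 + (-3 - 3*L) = -12 - 3*L)
W(v) = 25 + 3*v
3740 - (-17*W(-1) + (J(-4) - 1*(-46))) = 3740 - (-17*(25 + 3*(-1)) + ((-12 - 3*(-4)) - 1*(-46))) = 3740 - (-17*(25 - 3) + ((-12 + 12) + 46)) = 3740 - (-17*22 + (0 + 46)) = 3740 - (-374 + 46) = 3740 - 1*(-328) = 3740 + 328 = 4068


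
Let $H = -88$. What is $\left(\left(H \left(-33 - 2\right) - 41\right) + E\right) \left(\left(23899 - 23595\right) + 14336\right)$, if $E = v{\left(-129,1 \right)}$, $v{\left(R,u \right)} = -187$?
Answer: $41753280$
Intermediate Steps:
$E = -187$
$\left(\left(H \left(-33 - 2\right) - 41\right) + E\right) \left(\left(23899 - 23595\right) + 14336\right) = \left(\left(- 88 \left(-33 - 2\right) - 41\right) - 187\right) \left(\left(23899 - 23595\right) + 14336\right) = \left(\left(- 88 \left(-33 - 2\right) - 41\right) - 187\right) \left(304 + 14336\right) = \left(\left(\left(-88\right) \left(-35\right) - 41\right) - 187\right) 14640 = \left(\left(3080 - 41\right) - 187\right) 14640 = \left(3039 - 187\right) 14640 = 2852 \cdot 14640 = 41753280$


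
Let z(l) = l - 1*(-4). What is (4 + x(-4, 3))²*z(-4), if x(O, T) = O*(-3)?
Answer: 0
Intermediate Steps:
x(O, T) = -3*O
z(l) = 4 + l (z(l) = l + 4 = 4 + l)
(4 + x(-4, 3))²*z(-4) = (4 - 3*(-4))²*(4 - 4) = (4 + 12)²*0 = 16²*0 = 256*0 = 0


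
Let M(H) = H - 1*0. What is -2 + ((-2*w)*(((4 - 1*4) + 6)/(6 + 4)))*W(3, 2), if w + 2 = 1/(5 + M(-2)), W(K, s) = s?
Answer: 2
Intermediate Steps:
M(H) = H (M(H) = H + 0 = H)
w = -5/3 (w = -2 + 1/(5 - 2) = -2 + 1/3 = -5/3 ≈ -1.6667)
-2 + ((-2*w)*(((4 - 1*4) + 6)/(6 + 4)))*W(3, 2) = -2 + ((-2*(-5/3))*(((4 - 1*4) + 6)/(6 + 4)))*2 = -2 + (10*(((4 - 4) + 6)/10)/3)*2 = -2 + (10*((0 + 6)*(1/10))/3)*2 = -2 + (10*(6*(1/10))/3)*2 = -2 + ((10/3)*(3/5))*2 = -2 + 2*2 = -2 + 4 = 2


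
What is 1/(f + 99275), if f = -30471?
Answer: 1/68804 ≈ 1.4534e-5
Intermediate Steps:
1/(f + 99275) = 1/(-30471 + 99275) = 1/68804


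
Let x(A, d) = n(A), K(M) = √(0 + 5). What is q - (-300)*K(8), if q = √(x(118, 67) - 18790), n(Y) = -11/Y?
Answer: 300*√5 + 3*I*√29070362/118 ≈ 670.82 + 137.08*I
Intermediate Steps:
K(M) = √5
x(A, d) = -11/A
q = 3*I*√29070362/118 (q = √(-11/118 - 18790) = √(-2217231/118) = 3*I*√29070362/118 ≈ 137.08*I)
q - (-300)*K(8) = 3*I*√29070362/118 - (-300)*√5 = 3*I*√29070362/118 + 300*√5 = 300*√5 + 3*I*√29070362/118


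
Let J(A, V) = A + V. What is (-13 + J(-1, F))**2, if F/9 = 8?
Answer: 3364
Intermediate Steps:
F = 72 (F = 9*8 = 72)
(-13 + J(-1, F))**2 = (-13 + (-1 + 72))**2 = (-13 + 71)**2 = 58**2 = 3364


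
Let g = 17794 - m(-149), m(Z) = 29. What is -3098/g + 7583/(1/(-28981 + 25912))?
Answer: -413431115753/17765 ≈ -2.3272e+7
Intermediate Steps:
g = 17765 (g = 17794 - 1*29 = 17794 - 29 = 17765)
-3098/g + 7583/(1/(-28981 + 25912)) = -3098/17765 + 7583/(1/(-28981 + 25912)) = -3098*1/17765 + 7583/(1/(-3069)) = -3098/17765 + 7583/(-1/3069) = -3098/17765 + 7583*(-3069) = -3098/17765 - 23272227 = -413431115753/17765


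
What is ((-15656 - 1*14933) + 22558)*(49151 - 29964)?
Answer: -154090797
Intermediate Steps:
((-15656 - 1*14933) + 22558)*(49151 - 29964) = ((-15656 - 14933) + 22558)*19187 = (-30589 + 22558)*19187 = -8031*19187 = -154090797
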